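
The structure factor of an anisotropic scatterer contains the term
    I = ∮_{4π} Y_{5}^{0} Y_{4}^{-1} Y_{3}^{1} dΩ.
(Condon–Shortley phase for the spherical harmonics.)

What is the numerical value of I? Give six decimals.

Checks pass: Σm=0; 12 even; l₃=3∈[1,9].
(2·5+1)(2·4+1)(2·3+1) = 693
Δ: 6! 4! 2! / 13! → 1/180180
sum: t=2:+1/576 t=3:−1/144 t=4:+1/576 = -1/288
3j²(5 4 3; 0 0 0) = Δ·Π!·Σ² = 20/1001  (sign +1)
sum: t=1:−1/5760 t=2:+1/288 t=3:−1/288 = -1/5760
3j²(5 4 3; 0 -1 1) = Δ·Π!·Σ² = 1/12012  (sign -1)
combine: 4πI² = 693·20/1001·1/12012 = 15/13013
take √, sign -1: I = -0.00957750

-0.009577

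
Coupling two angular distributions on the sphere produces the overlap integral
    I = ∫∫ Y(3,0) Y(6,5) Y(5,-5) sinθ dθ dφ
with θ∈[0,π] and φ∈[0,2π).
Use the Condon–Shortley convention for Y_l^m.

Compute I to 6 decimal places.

0.207001

Checks pass: Σm=0; 14 even; l₃=5∈[3,9].
(2·3+1)(2·6+1)(2·5+1) = 1001
Δ: 4! 2! 8! / 15! → 1/675675
sum: t=1:−1/8640 t=2:+1/2304 t=3:−1/8640 = 7/34560
3j²(3 6 5; 0 0 0) = Δ·Π!·Σ² = 7/429  (sign -1)
sum: t=3:−1/483840 = -1/483840
3j²(3 6 5; 0 5 -5) = Δ·Π!·Σ² = 3/91  (sign -1)
combine: 4πI² = 1001·7/429·3/91 = 7/13
take √, sign +1: I = 0.20700098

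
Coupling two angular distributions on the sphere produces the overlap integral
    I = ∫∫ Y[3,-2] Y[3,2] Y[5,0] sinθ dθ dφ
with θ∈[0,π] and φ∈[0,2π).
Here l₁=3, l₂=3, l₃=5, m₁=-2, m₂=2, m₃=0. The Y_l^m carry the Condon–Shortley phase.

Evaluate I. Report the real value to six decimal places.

l₁+l₂+l₃=11 is odd: 3j(l;000)=0 ⇒ I=0

0.000000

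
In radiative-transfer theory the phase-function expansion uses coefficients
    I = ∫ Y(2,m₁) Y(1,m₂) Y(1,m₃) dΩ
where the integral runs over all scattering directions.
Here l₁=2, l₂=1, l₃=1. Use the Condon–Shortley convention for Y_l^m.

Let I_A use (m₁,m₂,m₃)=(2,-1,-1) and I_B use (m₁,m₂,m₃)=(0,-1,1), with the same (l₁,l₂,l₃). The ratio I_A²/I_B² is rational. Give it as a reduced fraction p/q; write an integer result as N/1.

6/1

Same 2,1,1: normalisation and zero-m 3j drop out of the ratio.
A: Δ: 2! 2! 0! / 5! → 1/30; sum: t=0:+1/4 = 1/4; 3j²(2 1 1; 2 -1 -1) = Δ·Π!·Σ² = 1/5  (sign +1)
B: Δ: 2! 2! 0! / 5! → 1/30; sum: t=0:+1/4 = 1/4; 3j²(2 1 1; 0 -1 1) = Δ·Π!·Σ² = 1/30  (sign +1)
I_A²/I_B² = (1/5)/(1/30) = 6/1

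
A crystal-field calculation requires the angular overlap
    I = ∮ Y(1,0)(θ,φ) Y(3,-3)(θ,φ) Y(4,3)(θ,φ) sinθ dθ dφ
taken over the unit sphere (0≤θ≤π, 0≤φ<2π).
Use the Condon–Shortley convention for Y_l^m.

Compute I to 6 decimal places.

m-sum 0 ✓  L=8 even ✓  2≤4≤4 ✓
Π(2lᵢ+1) = 3×7×9 = 189
triangle coeff Δ(1,3,4) = 1/252
Σ_t [0,0]: t=0:+1/36 = 1/36
(3j)²=4/63 [(1 3 4; 0 0 0)], sign=+1
Σ_t [0,0]: t=0:+1/720 = 1/720
(3j)²=1/36 [(1 3 4; 0 -3 3)], sign=-1
⇒ 4πI² = 1/3
I = (-1)√(1/3/(4π)) = -0.16286750

-0.162868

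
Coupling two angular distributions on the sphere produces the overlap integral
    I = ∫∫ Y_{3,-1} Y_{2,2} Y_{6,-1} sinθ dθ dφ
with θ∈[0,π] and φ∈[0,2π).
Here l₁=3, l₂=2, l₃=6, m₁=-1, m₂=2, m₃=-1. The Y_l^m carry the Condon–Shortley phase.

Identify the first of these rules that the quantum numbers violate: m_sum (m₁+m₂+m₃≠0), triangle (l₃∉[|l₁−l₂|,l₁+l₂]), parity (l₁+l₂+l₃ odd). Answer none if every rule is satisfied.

triangle

Σmᵢ = 0  ✓
l₃∈[|l₁−l₂|,l₁+l₂]=[1,5], have l₃=6  ✗
Σlᵢ = 11 ⇒ odd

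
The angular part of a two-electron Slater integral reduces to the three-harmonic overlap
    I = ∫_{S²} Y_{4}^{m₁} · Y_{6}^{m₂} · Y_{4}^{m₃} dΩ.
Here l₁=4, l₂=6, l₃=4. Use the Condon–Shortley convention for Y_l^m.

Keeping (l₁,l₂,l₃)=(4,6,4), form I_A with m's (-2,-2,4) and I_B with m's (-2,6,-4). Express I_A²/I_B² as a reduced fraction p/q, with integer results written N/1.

l's match ⇒ only the (l;m) 3-j factors differ between A and B.
A: triangle coeff Δ(4,6,4) = 1/1261260; Σ_t [4,4]: t=4:+1/69120 = 1/69120; (3j)²=4/429 [(4 6 4; -2 -2 4)], sign=+1
B: triangle coeff Δ(4,6,4) = 1/1261260; Σ_t [6,6]: t=6:+1/1036800 = 1/1036800; (3j)²=4/195 [(4 6 4; -2 6 -4)], sign=+1
I_A²/I_B² = (4/429)/(4/195) = 5/11

5/11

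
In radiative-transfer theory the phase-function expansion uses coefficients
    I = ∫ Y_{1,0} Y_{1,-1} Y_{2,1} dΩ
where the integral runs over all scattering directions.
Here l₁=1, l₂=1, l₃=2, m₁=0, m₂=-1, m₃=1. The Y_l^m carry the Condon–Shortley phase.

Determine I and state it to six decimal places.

Rules hold: Σm=0, L=4 even, 0≤2≤2.
N = 3·3·5 = 45
Δ = 0!·2!·2!/5! = 1/30
Racah Σ t=0..0: t=0:+1/1 = 1/1
⇒ 3j(1 1 2; 0 0 0)² = 2/15, sgn +1
Racah Σ t=0..0: t=0:+1/2 = 1/2
⇒ 3j(1 1 2; 0 -1 1)² = 1/10, sgn -1
4πI² = N·(3j₀)²·(3jₘ)² = 3/5
I = -1·√(0.6/4π) = -0.21850969

-0.218510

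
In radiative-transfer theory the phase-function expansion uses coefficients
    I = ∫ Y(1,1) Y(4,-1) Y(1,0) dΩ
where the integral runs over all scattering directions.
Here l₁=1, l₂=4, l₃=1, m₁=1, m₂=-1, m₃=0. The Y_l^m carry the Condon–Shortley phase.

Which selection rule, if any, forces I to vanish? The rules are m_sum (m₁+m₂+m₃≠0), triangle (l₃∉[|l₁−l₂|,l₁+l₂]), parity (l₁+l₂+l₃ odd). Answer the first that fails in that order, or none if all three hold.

m₁+m₂+m₃ = 1 − 1 + 0 = 0  ✓
triangle: |1−4|=3 ≤ l₃=1 ≤ 1+4=5  ✗
parity: l₁+l₂+l₃ = 6 is even

triangle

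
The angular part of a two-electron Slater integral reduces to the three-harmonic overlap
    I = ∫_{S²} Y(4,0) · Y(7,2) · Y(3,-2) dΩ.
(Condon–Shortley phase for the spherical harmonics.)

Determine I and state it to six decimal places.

m-sum 0 ✓  L=14 even ✓  3≤3≤11 ✓
Π(2lᵢ+1) = 9×15×7 = 945
triangle coeff Δ(4,7,3) = 1/45045
Σ_t [4,4]: t=4:+1/20736 = 1/20736
(3j)²=35/1287 [(4 7 3; 0 0 0)], sign=-1
Σ_t [4,4]: t=4:+1/69120 = 1/69120
(3j)²=2/143 [(4 7 3; 0 2 -2)], sign=-1
⇒ 4πI² = 7350/20449
I = (+1)√(7350/20449/(4π)) = 0.16912301

0.169123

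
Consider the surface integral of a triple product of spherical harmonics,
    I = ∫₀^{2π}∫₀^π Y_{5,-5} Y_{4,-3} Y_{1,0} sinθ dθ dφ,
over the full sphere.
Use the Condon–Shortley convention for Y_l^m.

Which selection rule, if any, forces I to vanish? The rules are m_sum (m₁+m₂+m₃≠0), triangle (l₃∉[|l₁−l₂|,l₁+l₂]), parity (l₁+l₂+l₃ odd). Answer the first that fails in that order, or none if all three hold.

m_sum

azimuthal sum: -5 − 3 + 0 = -8  ✗
1 ≤ 1 ≤ 9 (triangle on l)
L = 5 + 4 + 1 = 10 (even)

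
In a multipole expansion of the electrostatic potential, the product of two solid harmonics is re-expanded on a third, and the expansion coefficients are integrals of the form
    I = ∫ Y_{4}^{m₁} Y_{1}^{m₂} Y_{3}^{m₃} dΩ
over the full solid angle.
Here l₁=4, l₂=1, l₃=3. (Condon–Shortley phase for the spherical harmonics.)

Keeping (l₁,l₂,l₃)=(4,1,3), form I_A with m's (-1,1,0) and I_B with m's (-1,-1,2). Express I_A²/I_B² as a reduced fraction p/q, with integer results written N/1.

10/3

Same 4,1,3: normalisation and zero-m 3j drop out of the ratio.
A: Δ: 2! 6! 0! / 9! → 1/252; sum: t=2:+1/72 = 1/72; 3j²(4 1 3; -1 1 0) = Δ·Π!·Σ² = 5/126  (sign -1)
B: Δ: 2! 6! 0! / 9! → 1/252; sum: t=0:+1/240 = 1/240; 3j²(4 1 3; -1 -1 2) = Δ·Π!·Σ² = 1/84  (sign -1)
I_A²/I_B² = (5/126)/(1/84) = 10/3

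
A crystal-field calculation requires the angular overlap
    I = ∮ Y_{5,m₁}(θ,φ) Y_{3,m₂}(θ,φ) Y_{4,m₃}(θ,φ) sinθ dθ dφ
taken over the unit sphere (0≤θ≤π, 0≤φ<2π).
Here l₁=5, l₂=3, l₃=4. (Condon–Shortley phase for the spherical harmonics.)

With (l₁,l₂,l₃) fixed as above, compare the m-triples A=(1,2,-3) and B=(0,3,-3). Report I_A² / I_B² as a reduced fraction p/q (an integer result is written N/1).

121/45

l's match ⇒ only the (l;m) 3-j factors differ between A and B.
A: triangle coeff Δ(5,3,4) = 1/180180; Σ_t [3,4]: t=3:−1/1440 t=4:+1/17280 = -11/17280; (3j)²=11/468 [(5 3 4; 1 2 -3)], sign=+1
B: triangle coeff Δ(5,3,4) = 1/180180; Σ_t [4,4]: t=4:+1/5760 = 1/5760; (3j)²=5/572 [(5 3 4; 0 3 -3)], sign=-1
I_A²/I_B² = (11/468)/(5/572) = 121/45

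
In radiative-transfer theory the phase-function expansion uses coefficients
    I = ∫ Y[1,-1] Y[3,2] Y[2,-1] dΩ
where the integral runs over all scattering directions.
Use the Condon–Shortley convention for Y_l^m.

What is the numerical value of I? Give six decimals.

Checks pass: Σm=0; 6 even; l₃=2∈[2,4].
(2·1+1)(2·3+1)(2·2+1) = 105
Δ: 2! 0! 4! / 7! → 1/105
sum: t=1:−1/4 = -1/4
3j²(1 3 2; 0 0 0) = Δ·Π!·Σ² = 3/35  (sign -1)
sum: t=2:+1/12 = 1/12
3j²(1 3 2; -1 2 -1) = Δ·Π!·Σ² = 2/21  (sign -1)
combine: 4πI² = 105·3/35·2/21 = 6/7
take √, sign +1: I = 0.26116903

0.261169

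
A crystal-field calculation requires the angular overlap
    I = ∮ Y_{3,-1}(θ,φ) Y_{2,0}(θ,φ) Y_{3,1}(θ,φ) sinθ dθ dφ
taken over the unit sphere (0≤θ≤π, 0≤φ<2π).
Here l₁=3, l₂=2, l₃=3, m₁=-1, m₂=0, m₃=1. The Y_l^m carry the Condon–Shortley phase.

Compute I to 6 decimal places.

-0.126157

Checks pass: Σm=0; 8 even; l₃=3∈[1,5].
(2·3+1)(2·2+1)(2·3+1) = 245
Δ: 2! 4! 2! / 9! → 1/3780
sum: t=0:+1/24 t=1:−1/4 t=2:+1/24 = -1/6
3j²(3 2 3; 0 0 0) = Δ·Π!·Σ² = 4/105  (sign +1)
sum: t=0:+1/96 t=1:−1/6 t=2:+1/16 = -3/32
3j²(3 2 3; -1 0 1) = Δ·Π!·Σ² = 3/140  (sign -1)
combine: 4πI² = 245·4/105·3/140 = 1/5
take √, sign -1: I = -0.12615663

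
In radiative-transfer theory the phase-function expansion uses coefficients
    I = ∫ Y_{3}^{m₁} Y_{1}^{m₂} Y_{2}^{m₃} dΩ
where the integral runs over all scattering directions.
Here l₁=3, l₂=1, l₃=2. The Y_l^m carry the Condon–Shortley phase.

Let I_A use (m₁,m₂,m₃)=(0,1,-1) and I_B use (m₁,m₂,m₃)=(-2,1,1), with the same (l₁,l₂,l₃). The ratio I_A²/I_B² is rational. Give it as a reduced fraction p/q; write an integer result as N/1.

3/10

Shared (l₁,l₂,l₃)=(3,1,2): N and (l;000)² cancel in I_A²/I_B².
A: Δ = 2!·4!·0!/7! = 1/105; Racah Σ t=2..2: t=2:+1/12 = 1/12; ⇒ 3j(3 1 2; 0 1 -1)² = 1/35, sgn -1
B: Δ = 2!·4!·0!/7! = 1/105; Racah Σ t=2..2: t=2:+1/12 = 1/12; ⇒ 3j(3 1 2; -2 1 1)² = 2/21, sgn -1
I_A²/I_B² = (1/35)/(2/21) = 3/10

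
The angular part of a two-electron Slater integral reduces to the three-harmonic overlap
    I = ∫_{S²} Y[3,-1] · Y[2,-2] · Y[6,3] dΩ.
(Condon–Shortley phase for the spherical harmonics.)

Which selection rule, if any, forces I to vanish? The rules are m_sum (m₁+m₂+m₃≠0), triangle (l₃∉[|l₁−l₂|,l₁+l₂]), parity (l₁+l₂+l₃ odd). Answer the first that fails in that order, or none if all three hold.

Σmᵢ = 0  ✓
l₃∈[|l₁−l₂|,l₁+l₂]=[1,5], have l₃=6  ✗
Σlᵢ = 11 ⇒ odd

triangle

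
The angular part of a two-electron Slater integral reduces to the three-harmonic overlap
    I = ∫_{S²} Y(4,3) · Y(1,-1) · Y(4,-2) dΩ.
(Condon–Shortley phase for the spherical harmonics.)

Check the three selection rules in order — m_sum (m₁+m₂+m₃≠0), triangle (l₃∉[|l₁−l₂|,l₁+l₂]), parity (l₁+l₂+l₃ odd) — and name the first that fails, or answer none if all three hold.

parity

Σmᵢ = 0  ✓
l₃∈[|l₁−l₂|,l₁+l₂]=[3,5], have l₃=4  ✓
Σlᵢ = 9 ⇒ odd  ✗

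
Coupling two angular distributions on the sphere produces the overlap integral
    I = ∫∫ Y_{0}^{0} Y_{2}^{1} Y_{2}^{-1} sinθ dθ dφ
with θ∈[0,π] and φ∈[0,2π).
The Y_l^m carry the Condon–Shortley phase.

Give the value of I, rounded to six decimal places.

-0.282095

Rules hold: Σm=0, L=4 even, 2≤2≤2.
N = 1·5·5 = 25
Δ = 0!·0!·4!/5! = 1/5
Racah Σ t=0..0: t=0:+1/4 = 1/4
⇒ 3j(0 2 2; 0 0 0)² = 1/5, sgn +1
Racah Σ t=0..0: t=0:+1/6 = 1/6
⇒ 3j(0 2 2; 0 1 -1)² = 1/5, sgn -1
4πI² = N·(3j₀)²·(3jₘ)² = 1/1
I = -1·√(1/4π) = -0.28209479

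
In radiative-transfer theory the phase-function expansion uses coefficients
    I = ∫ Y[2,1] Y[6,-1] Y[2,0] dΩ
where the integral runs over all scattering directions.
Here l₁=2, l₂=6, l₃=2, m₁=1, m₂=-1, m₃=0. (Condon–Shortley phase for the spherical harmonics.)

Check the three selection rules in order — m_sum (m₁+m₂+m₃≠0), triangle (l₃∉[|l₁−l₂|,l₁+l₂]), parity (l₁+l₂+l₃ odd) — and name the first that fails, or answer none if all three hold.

Σmᵢ = 0  ✓
l₃∈[|l₁−l₂|,l₁+l₂]=[4,8], have l₃=2  ✗
Σlᵢ = 10 ⇒ even

triangle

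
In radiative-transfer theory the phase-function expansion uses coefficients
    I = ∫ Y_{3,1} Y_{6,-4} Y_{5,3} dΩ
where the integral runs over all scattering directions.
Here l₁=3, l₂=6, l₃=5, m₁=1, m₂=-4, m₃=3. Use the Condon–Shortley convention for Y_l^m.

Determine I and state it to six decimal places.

0.113950

m-sum 0 ✓  L=14 even ✓  3≤5≤9 ✓
Π(2lᵢ+1) = 7×13×11 = 1001
triangle coeff Δ(3,6,5) = 1/675675
Σ_t [1,3]: t=1:−1/8640 t=2:+1/2304 t=3:−1/8640 = 7/34560
(3j)²=7/429 [(3 6 5; 0 0 0)], sign=-1
Σ_t [0,2]: t=0:+1/69120 t=1:−1/30240 t=2:+1/322560 = -1/64512
(3j)²=10/1001 [(3 6 5; 1 -4 3)], sign=-1
⇒ 4πI² = 70/429
I = (+1)√(70/429/(4π)) = 0.11395029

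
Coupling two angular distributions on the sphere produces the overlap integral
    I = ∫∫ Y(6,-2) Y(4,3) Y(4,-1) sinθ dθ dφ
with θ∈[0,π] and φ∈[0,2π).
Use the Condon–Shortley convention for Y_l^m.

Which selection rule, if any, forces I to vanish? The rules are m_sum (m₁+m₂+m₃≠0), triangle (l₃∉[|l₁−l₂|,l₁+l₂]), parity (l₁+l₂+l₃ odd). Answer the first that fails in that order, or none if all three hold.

m₁+m₂+m₃ = -2 + 3 − 1 = 0  ✓
triangle: |6−4|=2 ≤ l₃=4 ≤ 6+4=10  ✓
parity: l₁+l₂+l₃ = 14 is even  ✓

none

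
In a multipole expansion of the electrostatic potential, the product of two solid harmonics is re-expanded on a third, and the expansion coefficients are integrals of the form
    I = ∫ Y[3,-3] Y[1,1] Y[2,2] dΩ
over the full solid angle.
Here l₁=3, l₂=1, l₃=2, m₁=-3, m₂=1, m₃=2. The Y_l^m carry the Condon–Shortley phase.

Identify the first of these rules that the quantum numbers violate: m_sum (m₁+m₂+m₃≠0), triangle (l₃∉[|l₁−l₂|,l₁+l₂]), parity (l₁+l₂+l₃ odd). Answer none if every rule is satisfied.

none

Σmᵢ = 0  ✓
l₃∈[|l₁−l₂|,l₁+l₂]=[2,4], have l₃=2  ✓
Σlᵢ = 6 ⇒ even  ✓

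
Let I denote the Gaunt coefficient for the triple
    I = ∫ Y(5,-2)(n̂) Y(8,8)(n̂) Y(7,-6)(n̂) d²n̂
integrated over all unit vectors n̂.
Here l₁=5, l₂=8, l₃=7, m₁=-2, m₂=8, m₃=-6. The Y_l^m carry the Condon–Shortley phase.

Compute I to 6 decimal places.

-0.185020

m-sum 0 ✓  L=20 even ✓  3≤7≤13 ✓
Π(2lᵢ+1) = 11×17×15 = 2805
triangle coeff Δ(5,8,7) = 1/814773960
Σ_t [1,5]: t=1:−1/87091200 t=2:+1/4976640 t=3:−1/2073600 t=4:+1/4976640 t=5:−1/87091200 = -1/9676800
(3j)²=360/46189 [(5 8 7; 0 0 0)], sign=+1
Σ_t [6,6]: t=6:+1/15676416000 = 1/15676416000
(3j)²=286/14535 [(5 8 7; -2 8 -6)], sign=-1
⇒ 4πI² = 2640/6137
I = (-1)√(2640/6137/(4π)) = -0.18502012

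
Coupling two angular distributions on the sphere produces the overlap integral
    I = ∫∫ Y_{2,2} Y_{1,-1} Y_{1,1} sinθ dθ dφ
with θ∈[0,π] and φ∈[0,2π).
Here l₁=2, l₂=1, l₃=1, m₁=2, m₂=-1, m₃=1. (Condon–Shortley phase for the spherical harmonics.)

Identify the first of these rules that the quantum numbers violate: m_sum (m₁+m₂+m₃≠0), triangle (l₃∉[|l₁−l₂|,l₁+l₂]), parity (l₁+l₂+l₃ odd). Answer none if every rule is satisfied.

Σmᵢ = 2  ✗
l₃∈[|l₁−l₂|,l₁+l₂]=[1,3], have l₃=1
Σlᵢ = 4 ⇒ even

m_sum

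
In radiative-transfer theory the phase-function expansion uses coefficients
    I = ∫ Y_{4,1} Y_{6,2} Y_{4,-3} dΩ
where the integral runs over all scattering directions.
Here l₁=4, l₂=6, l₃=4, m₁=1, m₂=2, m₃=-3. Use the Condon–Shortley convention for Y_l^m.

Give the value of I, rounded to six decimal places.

-0.165283

Rules hold: Σm=0, L=14 even, 2≤4≤10.
N = 9·13·9 = 1053
Δ = 6!·2!·6!/15! = 1/1261260
Racah Σ t=2..4: t=2:+1/4608 t=3:−1/1296 t=4:+1/4608 = -7/20736
⇒ 3j(4 6 4; 0 0 0)² = 20/1287, sgn -1
Racah Σ t=2..3: t=2:+1/34560 t=3:−1/8640 = -1/11520
⇒ 3j(4 6 4; 1 2 -3)² = 3/143, sgn +1
4πI² = N·(3j₀)²·(3jₘ)² = 540/1573
I = -1·√(0.343293/4π) = -0.16528277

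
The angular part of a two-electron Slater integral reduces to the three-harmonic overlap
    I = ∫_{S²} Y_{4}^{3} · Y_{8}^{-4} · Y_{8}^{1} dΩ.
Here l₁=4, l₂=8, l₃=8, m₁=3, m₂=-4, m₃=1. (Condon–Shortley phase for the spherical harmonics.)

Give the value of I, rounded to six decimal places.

Checks pass: Σm=0; 20 even; l₃=8∈[4,12].
(2·4+1)(2·8+1)(2·8+1) = 2601
Δ: 4! 4! 12! / 21! → 1/185175900
sum: t=0:+1/557383680 t=1:−1/21772800 t=2:+1/8294400 t=3:−1/21772800 t=4:+1/557383680 = 1/30965760
3j²(4 8 8; 0 0 0) = Δ·Π!·Σ² = 36/4199  (sign +1)
sum: t=0:+1/139345920 t=1:−1/313528320 = 1/250822656
3j²(4 8 8; 3 -4 1) = Δ·Π!·Σ² = 1375/151164  (sign -1)
combine: 4πI² = 2601·36/4199·1375/151164 = 12375/61009
take √, sign -1: I = -0.12704884

-0.127049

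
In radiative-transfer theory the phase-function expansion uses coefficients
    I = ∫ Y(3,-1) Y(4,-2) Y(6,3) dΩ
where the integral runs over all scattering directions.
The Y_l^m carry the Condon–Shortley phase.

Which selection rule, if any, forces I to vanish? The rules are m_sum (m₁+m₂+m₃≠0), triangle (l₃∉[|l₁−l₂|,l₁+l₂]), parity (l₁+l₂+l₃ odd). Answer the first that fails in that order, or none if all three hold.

Σmᵢ = 0  ✓
l₃∈[|l₁−l₂|,l₁+l₂]=[1,7], have l₃=6  ✓
Σlᵢ = 13 ⇒ odd  ✗

parity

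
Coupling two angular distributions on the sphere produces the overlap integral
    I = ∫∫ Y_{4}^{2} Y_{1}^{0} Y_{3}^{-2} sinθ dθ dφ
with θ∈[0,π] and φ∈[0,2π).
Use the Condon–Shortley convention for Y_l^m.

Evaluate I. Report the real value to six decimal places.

m-sum 0 ✓  L=8 even ✓  3≤3≤5 ✓
Π(2lᵢ+1) = 9×3×7 = 189
triangle coeff Δ(4,1,3) = 1/252
Σ_t [1,1]: t=1:−1/36 = -1/36
(3j)²=4/63 [(4 1 3; 0 0 0)], sign=+1
Σ_t [1,1]: t=1:−1/120 = -1/120
(3j)²=1/21 [(4 1 3; 2 0 -2)], sign=+1
⇒ 4πI² = 4/7
I = (+1)√(4/7/(4π)) = 0.21324362

0.213244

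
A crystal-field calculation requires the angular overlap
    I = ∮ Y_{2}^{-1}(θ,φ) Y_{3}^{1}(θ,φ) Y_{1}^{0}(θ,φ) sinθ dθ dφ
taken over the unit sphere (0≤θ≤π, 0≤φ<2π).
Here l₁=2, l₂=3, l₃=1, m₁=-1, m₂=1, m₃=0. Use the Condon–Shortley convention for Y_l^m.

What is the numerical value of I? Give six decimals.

-0.233597

Rules hold: Σm=0, L=6 even, 1≤1≤5.
N = 5·7·3 = 105
Δ = 4!·0!·2!/7! = 1/105
Racah Σ t=2..2: t=2:+1/4 = 1/4
⇒ 3j(2 3 1; 0 0 0)² = 3/35, sgn -1
Racah Σ t=3..3: t=3:−1/6 = -1/6
⇒ 3j(2 3 1; -1 1 0)² = 8/105, sgn +1
4πI² = N·(3j₀)²·(3jₘ)² = 24/35
I = -1·√(0.685714/4π) = -0.23359668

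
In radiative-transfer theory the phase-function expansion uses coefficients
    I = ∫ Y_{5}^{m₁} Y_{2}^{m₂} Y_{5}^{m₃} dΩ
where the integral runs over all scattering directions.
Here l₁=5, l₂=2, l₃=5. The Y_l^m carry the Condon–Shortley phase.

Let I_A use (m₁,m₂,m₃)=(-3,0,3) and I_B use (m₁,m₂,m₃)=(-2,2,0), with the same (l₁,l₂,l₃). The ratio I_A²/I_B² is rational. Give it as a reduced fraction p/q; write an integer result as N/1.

1/140

Same 5,2,5: normalisation and zero-m 3j drop out of the ratio.
A: Δ: 2! 8! 2! / 13! → 1/38610; sum: t=0:+1/161280 t=1:−1/5040 t=2:+1/5760 = -1/53760; 3j²(5 2 5; -3 0 3) = Δ·Π!·Σ² = 1/4290  (sign -1)
B: Δ: 2! 8! 2! / 13! → 1/38610; sum: t=2:+1/2880 = 1/2880; 3j²(5 2 5; -2 2 0) = Δ·Π!·Σ² = 14/429  (sign -1)
I_A²/I_B² = (1/4290)/(14/429) = 1/140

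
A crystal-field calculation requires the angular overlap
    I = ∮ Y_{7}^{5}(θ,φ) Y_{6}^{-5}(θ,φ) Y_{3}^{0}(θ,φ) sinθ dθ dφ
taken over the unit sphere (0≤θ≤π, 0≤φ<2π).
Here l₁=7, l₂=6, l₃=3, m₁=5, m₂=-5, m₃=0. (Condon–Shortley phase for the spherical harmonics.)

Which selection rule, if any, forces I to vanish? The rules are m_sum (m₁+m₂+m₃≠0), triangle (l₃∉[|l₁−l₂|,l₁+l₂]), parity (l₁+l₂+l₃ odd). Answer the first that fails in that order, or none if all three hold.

azimuthal sum: 5 − 5 + 0 = 0  ✓
1 ≤ 3 ≤ 13 (triangle on l)  ✓
L = 7 + 6 + 3 = 16 (even)  ✓

none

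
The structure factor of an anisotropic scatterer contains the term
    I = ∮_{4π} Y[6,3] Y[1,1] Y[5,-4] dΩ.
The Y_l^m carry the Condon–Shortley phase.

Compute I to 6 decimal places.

-0.070770

Checks pass: Σm=0; 12 even; l₃=5∈[5,7].
(2·6+1)(2·1+1)(2·5+1) = 429
Δ: 2! 10! 0! / 13! → 1/858
sum: t=1:−1/14400 = -1/14400
3j²(6 1 5; 0 0 0) = Δ·Π!·Σ² = 6/143  (sign +1)
sum: t=2:+1/725760 = 1/725760
3j²(6 1 5; 3 1 -4) = Δ·Π!·Σ² = 1/286  (sign -1)
combine: 4πI² = 429·6/143·1/286 = 9/143
take √, sign -1: I = -0.07076985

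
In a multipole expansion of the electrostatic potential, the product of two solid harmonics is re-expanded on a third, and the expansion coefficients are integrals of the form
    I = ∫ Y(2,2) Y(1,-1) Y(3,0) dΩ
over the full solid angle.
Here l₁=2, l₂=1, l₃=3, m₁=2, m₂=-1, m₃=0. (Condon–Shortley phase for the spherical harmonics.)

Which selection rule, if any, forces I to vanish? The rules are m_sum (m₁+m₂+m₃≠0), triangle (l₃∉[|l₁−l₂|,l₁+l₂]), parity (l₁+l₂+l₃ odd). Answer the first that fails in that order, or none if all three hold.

azimuthal sum: 2 − 1 + 0 = 1  ✗
1 ≤ 3 ≤ 3 (triangle on l)
L = 2 + 1 + 3 = 6 (even)

m_sum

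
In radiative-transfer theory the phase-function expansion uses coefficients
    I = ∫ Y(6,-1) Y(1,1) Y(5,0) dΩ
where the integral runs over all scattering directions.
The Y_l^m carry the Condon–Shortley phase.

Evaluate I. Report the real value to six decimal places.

Rules hold: Σm=0, L=12 even, 5≤5≤7.
N = 13·3·11 = 429
Δ = 2!·10!·0!/13! = 1/858
Racah Σ t=1..1: t=1:−1/14400 = -1/14400
⇒ 3j(6 1 5; 0 0 0)² = 6/143, sgn +1
Racah Σ t=2..2: t=2:+1/28800 = 1/28800
⇒ 3j(6 1 5; -1 1 0)² = 7/286, sgn -1
4πI² = N·(3j₀)²·(3jₘ)² = 63/143
I = -1·√(0.440559/4π) = -0.18723944

-0.187239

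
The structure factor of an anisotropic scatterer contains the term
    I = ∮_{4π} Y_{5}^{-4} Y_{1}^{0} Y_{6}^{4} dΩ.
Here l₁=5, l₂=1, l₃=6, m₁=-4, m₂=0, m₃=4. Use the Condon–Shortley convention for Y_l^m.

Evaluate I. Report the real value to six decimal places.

0.182727

Rules hold: Σm=0, L=12 even, 4≤6≤6.
N = 11·3·13 = 429
Δ = 0!·10!·2!/13! = 1/858
Racah Σ t=0..0: t=0:+1/14400 = 1/14400
⇒ 3j(5 1 6; 0 0 0)² = 6/143, sgn +1
Racah Σ t=0..0: t=0:+1/362880 = 1/362880
⇒ 3j(5 1 6; -4 0 4)² = 10/429, sgn +1
4πI² = N·(3j₀)²·(3jₘ)² = 60/143
I = +1·√(0.41958/4π) = 0.18272698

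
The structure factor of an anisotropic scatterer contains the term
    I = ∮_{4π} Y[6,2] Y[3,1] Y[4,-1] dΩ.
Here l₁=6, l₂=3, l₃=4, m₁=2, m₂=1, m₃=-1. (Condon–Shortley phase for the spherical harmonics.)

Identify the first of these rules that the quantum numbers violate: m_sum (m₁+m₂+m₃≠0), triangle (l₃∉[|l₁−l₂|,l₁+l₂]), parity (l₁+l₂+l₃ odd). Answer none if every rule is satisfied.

m_sum

azimuthal sum: 2 + 1 − 1 = 2  ✗
3 ≤ 4 ≤ 9 (triangle on l)
L = 6 + 3 + 4 = 13 (odd)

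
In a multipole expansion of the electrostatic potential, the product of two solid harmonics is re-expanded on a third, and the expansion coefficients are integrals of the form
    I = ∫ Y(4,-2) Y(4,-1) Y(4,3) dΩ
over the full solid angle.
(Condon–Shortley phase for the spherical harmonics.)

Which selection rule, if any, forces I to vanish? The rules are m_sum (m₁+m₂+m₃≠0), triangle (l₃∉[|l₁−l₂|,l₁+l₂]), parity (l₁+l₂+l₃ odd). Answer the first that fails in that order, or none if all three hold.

none

azimuthal sum: -2 − 1 + 3 = 0  ✓
0 ≤ 4 ≤ 8 (triangle on l)  ✓
L = 4 + 4 + 4 = 12 (even)  ✓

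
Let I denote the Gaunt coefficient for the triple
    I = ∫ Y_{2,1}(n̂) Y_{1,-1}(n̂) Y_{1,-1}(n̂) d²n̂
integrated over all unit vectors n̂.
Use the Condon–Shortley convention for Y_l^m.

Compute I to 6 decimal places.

0.000000

1 − 1 − 1 = -1 ≠ 0: azimuthal integral kills it; I = 0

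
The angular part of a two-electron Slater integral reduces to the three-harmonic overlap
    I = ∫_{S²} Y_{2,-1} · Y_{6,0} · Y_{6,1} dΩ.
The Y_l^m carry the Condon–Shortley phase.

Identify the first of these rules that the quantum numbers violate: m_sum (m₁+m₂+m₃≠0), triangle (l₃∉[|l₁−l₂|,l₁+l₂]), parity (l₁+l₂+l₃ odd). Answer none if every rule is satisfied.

Σmᵢ = 0  ✓
l₃∈[|l₁−l₂|,l₁+l₂]=[4,8], have l₃=6  ✓
Σlᵢ = 14 ⇒ even  ✓

none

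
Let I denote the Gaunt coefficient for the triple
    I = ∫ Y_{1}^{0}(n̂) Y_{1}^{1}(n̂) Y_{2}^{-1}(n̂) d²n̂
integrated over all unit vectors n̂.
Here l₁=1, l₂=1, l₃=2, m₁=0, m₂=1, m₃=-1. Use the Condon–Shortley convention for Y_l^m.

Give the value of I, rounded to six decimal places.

-0.218510

m-sum 0 ✓  L=4 even ✓  0≤2≤2 ✓
Π(2lᵢ+1) = 3×3×5 = 45
triangle coeff Δ(1,1,2) = 1/30
Σ_t [0,0]: t=0:+1/1 = 1/1
(3j)²=2/15 [(1 1 2; 0 0 0)], sign=+1
Σ_t [0,0]: t=0:+1/2 = 1/2
(3j)²=1/10 [(1 1 2; 0 1 -1)], sign=-1
⇒ 4πI² = 3/5
I = (-1)√(3/5/(4π)) = -0.21850969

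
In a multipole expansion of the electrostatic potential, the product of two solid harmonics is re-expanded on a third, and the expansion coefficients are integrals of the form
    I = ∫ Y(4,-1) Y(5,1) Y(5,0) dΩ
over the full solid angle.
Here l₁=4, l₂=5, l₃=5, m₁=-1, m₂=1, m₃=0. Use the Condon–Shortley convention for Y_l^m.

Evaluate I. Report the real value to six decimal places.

-0.053153

Checks pass: Σm=0; 14 even; l₃=5∈[1,9].
(2·4+1)(2·5+1)(2·5+1) = 1089
Δ: 4! 4! 6! / 15! → 1/3153150
sum: t=0:+1/69120 t=1:−1/1728 t=2:+1/576 t=3:−1/1728 t=4:+1/69120 = 7/11520
3j²(4 5 5; 0 0 0) = Δ·Π!·Σ² = 2/143  (sign -1)
sum: t=1:−1/17280 t=2:+1/1152 t=3:−1/864 t=4:+1/6912 = -7/34560
3j²(4 5 5; -1 1 0) = Δ·Π!·Σ² = 1/429  (sign +1)
combine: 4πI² = 1089·2/143·1/429 = 6/169
take √, sign -1: I = -0.05315295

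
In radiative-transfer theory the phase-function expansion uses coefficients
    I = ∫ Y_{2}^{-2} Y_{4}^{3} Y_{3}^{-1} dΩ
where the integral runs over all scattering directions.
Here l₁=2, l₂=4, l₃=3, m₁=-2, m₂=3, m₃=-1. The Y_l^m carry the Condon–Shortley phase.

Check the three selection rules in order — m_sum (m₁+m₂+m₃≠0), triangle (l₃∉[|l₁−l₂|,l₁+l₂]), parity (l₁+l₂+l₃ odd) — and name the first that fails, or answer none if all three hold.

parity

m₁+m₂+m₃ = -2 + 3 − 1 = 0  ✓
triangle: |2−4|=2 ≤ l₃=3 ≤ 2+4=6  ✓
parity: l₁+l₂+l₃ = 9 is odd  ✗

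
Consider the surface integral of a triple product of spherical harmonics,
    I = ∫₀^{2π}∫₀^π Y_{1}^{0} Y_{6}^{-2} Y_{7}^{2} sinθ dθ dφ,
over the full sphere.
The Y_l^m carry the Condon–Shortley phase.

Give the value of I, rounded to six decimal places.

m-sum 0 ✓  L=14 even ✓  5≤7≤7 ✓
Π(2lᵢ+1) = 3×13×15 = 585
triangle coeff Δ(1,6,7) = 1/1365
Σ_t [0,0]: t=0:+1/518400 = 1/518400
(3j)²=7/195 [(1 6 7; 0 0 0)], sign=-1
Σ_t [0,0]: t=0:+1/967680 = 1/967680
(3j)²=3/91 [(1 6 7; 0 -2 2)], sign=-1
⇒ 4πI² = 9/13
I = (+1)√(9/13/(4π)) = 0.23471705

0.234717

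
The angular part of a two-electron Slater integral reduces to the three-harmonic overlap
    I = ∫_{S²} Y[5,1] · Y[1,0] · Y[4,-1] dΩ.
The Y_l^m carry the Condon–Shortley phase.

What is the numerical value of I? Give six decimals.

-0.240571

m-sum 0 ✓  L=10 even ✓  4≤4≤6 ✓
Π(2lᵢ+1) = 11×3×9 = 297
triangle coeff Δ(5,1,4) = 1/495
Σ_t [1,1]: t=1:−1/576 = -1/576
(3j)²=5/99 [(5 1 4; 0 0 0)], sign=-1
Σ_t [1,1]: t=1:−1/720 = -1/720
(3j)²=8/165 [(5 1 4; 1 0 -1)], sign=+1
⇒ 4πI² = 8/11
I = (-1)√(8/11/(4π)) = -0.24057125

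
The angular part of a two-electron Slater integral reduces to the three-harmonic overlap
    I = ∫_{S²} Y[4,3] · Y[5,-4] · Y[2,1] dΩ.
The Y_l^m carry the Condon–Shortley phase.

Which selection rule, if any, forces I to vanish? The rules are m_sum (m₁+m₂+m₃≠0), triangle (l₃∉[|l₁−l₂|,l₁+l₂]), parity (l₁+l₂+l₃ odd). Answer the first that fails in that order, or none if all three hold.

azimuthal sum: 3 − 4 + 1 = 0  ✓
1 ≤ 2 ≤ 9 (triangle on l)  ✓
L = 4 + 5 + 2 = 11 (odd)  ✗

parity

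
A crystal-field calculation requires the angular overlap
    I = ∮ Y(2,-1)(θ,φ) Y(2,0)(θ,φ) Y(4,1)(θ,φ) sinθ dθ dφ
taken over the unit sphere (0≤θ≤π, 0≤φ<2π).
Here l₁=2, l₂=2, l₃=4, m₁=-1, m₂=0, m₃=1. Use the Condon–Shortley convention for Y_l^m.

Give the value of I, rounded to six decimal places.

-0.220728

Checks pass: Σm=0; 8 even; l₃=4∈[0,4].
(2·2+1)(2·2+1)(2·4+1) = 225
Δ: 0! 4! 4! / 9! → 1/630
sum: t=0:+1/16 = 1/16
3j²(2 2 4; 0 0 0) = Δ·Π!·Σ² = 2/35  (sign +1)
sum: t=0:+1/24 = 1/24
3j²(2 2 4; -1 0 1) = Δ·Π!·Σ² = 1/21  (sign -1)
combine: 4πI² = 225·2/35·1/21 = 30/49
take √, sign -1: I = -0.22072812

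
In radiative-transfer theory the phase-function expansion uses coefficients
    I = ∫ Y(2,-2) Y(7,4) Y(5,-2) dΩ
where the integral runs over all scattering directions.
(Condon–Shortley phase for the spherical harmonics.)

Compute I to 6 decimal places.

0.205860

Checks pass: Σm=0; 14 even; l₃=5∈[5,9].
(2·2+1)(2·7+1)(2·5+1) = 825
Δ: 4! 0! 10! / 15! → 1/15015
sum: t=2:+1/57600 = 1/57600
3j²(2 7 5; 0 0 0) = Δ·Π!·Σ² = 21/715  (sign -1)
sum: t=4:+1/725760 = 1/725760
3j²(2 7 5; -2 4 -2) = Δ·Π!·Σ² = 2/91  (sign -1)
combine: 4πI² = 825·21/715·2/91 = 90/169
take √, sign +1: I = 0.20586047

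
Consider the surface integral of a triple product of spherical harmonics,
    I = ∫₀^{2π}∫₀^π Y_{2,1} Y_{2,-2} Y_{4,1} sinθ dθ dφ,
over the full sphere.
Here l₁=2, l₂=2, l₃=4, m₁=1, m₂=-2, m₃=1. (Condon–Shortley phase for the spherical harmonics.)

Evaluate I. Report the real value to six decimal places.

Rules hold: Σm=0, L=8 even, 0≤4≤4.
N = 5·5·9 = 225
Δ = 0!·4!·4!/9! = 1/630
Racah Σ t=0..0: t=0:+1/16 = 1/16
⇒ 3j(2 2 4; 0 0 0)² = 2/35, sgn +1
Racah Σ t=0..0: t=0:+1/144 = 1/144
⇒ 3j(2 2 4; 1 -2 1)² = 1/126, sgn -1
4πI² = N·(3j₀)²·(3jₘ)² = 5/49
I = -1·√(0.102041/4π) = -0.09011188

-0.090112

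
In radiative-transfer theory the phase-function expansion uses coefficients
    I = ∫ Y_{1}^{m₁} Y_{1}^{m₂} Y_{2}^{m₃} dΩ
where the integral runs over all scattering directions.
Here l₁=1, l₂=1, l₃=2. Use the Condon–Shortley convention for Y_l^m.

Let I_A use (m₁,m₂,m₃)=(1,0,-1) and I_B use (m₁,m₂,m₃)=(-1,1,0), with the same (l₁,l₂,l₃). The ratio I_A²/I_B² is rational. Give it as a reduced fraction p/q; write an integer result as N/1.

3/1

Shared (l₁,l₂,l₃)=(1,1,2): N and (l;000)² cancel in I_A²/I_B².
A: Δ = 0!·2!·2!/5! = 1/30; Racah Σ t=0..0: t=0:+1/2 = 1/2; ⇒ 3j(1 1 2; 1 0 -1)² = 1/10, sgn -1
B: Δ = 0!·2!·2!/5! = 1/30; Racah Σ t=0..0: t=0:+1/4 = 1/4; ⇒ 3j(1 1 2; -1 1 0)² = 1/30, sgn +1
I_A²/I_B² = (1/10)/(1/30) = 3/1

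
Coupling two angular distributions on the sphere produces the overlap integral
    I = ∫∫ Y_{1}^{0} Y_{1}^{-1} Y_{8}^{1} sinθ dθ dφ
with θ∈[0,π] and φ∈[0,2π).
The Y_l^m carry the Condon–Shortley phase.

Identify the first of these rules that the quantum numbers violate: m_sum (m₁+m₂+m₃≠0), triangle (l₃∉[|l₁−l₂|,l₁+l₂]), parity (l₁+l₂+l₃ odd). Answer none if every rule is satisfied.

triangle

Σmᵢ = 0  ✓
l₃∈[|l₁−l₂|,l₁+l₂]=[0,2], have l₃=8  ✗
Σlᵢ = 10 ⇒ even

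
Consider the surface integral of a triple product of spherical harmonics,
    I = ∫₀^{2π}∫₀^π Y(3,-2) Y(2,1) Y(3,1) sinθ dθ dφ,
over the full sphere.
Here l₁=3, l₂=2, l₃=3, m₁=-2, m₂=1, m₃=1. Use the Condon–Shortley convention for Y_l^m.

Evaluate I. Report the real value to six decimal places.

0.162868

m-sum 0 ✓  L=8 even ✓  1≤3≤5 ✓
Π(2lᵢ+1) = 7×5×7 = 245
triangle coeff Δ(3,2,3) = 1/3780
Σ_t [0,2]: t=0:+1/24 t=1:−1/4 t=2:+1/24 = -1/6
(3j)²=4/105 [(3 2 3; 0 0 0)], sign=+1
Σ_t [1,2]: t=1:−1/48 t=2:+1/12 = 1/16
(3j)²=1/28 [(3 2 3; -2 1 1)], sign=+1
⇒ 4πI² = 1/3
I = (+1)√(1/3/(4π)) = 0.16286750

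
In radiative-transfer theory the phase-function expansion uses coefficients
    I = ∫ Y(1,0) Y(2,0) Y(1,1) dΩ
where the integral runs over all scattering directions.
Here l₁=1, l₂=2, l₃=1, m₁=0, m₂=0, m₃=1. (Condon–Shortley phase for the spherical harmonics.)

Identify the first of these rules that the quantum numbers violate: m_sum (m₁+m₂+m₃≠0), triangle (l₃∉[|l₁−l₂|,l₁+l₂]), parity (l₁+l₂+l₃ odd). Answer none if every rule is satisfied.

m₁+m₂+m₃ = 0 + 0 + 1 = 1  ✗
triangle: |1−2|=1 ≤ l₃=1 ≤ 1+2=3
parity: l₁+l₂+l₃ = 4 is even

m_sum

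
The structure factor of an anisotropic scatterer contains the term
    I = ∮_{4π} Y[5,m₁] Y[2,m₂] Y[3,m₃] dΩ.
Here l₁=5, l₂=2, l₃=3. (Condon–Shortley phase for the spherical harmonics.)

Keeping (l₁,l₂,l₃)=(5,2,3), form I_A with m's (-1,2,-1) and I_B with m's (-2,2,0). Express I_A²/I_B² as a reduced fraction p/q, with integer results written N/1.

Shared (l₁,l₂,l₃)=(5,2,3): N and (l;000)² cancel in I_A²/I_B².
A: Δ = 4!·6!·0!/11! = 1/2310; Racah Σ t=4..4: t=4:+1/1152 = 1/1152; ⇒ 3j(5 2 3; -1 2 -1)² = 1/154, sgn +1
B: Δ = 4!·6!·0!/11! = 1/2310; Racah Σ t=4..4: t=4:+1/864 = 1/864; ⇒ 3j(5 2 3; -2 2 0)² = 1/66, sgn -1
I_A²/I_B² = (1/154)/(1/66) = 3/7

3/7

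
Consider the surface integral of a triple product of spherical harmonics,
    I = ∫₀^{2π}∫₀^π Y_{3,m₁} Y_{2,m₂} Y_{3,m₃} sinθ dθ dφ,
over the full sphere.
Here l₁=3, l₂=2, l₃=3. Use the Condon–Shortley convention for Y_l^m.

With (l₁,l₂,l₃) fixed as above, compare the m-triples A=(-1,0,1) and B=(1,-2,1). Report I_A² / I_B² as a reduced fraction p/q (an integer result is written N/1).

3/8

l's match ⇒ only the (l;m) 3-j factors differ between A and B.
A: triangle coeff Δ(3,2,3) = 1/3780; Σ_t [0,2]: t=0:+1/96 t=1:−1/6 t=2:+1/16 = -3/32; (3j)²=3/140 [(3 2 3; -1 0 1)], sign=-1
B: triangle coeff Δ(3,2,3) = 1/3780; Σ_t [0,0]: t=0:+1/16 = 1/16; (3j)²=2/35 [(3 2 3; 1 -2 1)], sign=+1
I_A²/I_B² = (3/140)/(2/35) = 3/8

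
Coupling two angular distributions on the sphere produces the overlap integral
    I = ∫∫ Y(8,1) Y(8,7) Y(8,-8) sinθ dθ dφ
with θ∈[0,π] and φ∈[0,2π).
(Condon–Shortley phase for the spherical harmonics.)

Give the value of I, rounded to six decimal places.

-0.079045

Checks pass: Σm=0; 24 even; l₃=8∈[0,16].
(2·8+1)(2·8+1)(2·8+1) = 4913
Δ: 8! 8! 8! / 25! → 1/236637794250
sum: t=0:+1/65548320768000 t=1:−1/128024064000 t=2:+1/2985984000 t=3:−1/373248000 t=4:+1/191102976 t=5:−1/373248000 t=6:+1/2985984000 t=7:−1/128024064000 t=8:+1/65548320768000 = 11/20808990720
3j²(8 8 8; 0 0 0) = Δ·Π!·Σ² = 490/96577  (sign +1)
sum: t=7:−1/8193540096000 = -1/8193540096000
3j²(8 8 8; 1 7 -8) = Δ·Π!·Σ² = 117/37145  (sign -1)
combine: 4πI² = 4913·490/96577·117/37145 = 14994/190969
take √, sign -1: I = -0.07904463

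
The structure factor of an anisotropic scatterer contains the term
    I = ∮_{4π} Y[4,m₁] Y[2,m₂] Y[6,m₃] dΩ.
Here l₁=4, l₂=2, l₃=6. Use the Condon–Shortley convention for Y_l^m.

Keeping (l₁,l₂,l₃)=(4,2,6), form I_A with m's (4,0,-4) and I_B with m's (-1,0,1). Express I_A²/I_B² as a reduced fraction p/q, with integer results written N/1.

Same 4,2,6: normalisation and zero-m 3j drop out of the ratio.
A: Δ: 0! 8! 4! / 13! → 1/6435; sum: t=0:+1/161280 = 1/161280; 3j²(4 2 6; 4 0 -4) = Δ·Π!·Σ² = 1/143  (sign +1)
B: Δ: 0! 8! 4! / 13! → 1/6435; sum: t=0:+1/2880 = 1/2880; 3j²(4 2 6; -1 0 1) = Δ·Π!·Σ² = 14/429  (sign -1)
I_A²/I_B² = (1/143)/(14/429) = 3/14

3/14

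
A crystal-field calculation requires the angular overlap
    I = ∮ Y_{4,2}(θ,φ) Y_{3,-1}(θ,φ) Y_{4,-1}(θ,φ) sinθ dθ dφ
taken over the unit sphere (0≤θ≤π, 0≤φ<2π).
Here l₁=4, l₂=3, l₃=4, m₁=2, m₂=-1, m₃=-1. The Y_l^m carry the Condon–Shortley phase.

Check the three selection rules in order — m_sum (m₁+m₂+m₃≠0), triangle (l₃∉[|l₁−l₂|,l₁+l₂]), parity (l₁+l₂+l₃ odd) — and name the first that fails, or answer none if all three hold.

m₁+m₂+m₃ = 2 − 1 − 1 = 0  ✓
triangle: |4−3|=1 ≤ l₃=4 ≤ 4+3=7  ✓
parity: l₁+l₂+l₃ = 11 is odd  ✗

parity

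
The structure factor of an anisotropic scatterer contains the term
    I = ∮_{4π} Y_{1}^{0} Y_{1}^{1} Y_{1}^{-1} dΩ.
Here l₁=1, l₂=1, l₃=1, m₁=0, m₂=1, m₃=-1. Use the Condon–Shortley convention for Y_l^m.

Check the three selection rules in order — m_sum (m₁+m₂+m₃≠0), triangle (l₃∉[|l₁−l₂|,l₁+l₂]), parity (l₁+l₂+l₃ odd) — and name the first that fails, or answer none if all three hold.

m₁+m₂+m₃ = 0 + 1 − 1 = 0  ✓
triangle: |1−1|=0 ≤ l₃=1 ≤ 1+1=2  ✓
parity: l₁+l₂+l₃ = 3 is odd  ✗

parity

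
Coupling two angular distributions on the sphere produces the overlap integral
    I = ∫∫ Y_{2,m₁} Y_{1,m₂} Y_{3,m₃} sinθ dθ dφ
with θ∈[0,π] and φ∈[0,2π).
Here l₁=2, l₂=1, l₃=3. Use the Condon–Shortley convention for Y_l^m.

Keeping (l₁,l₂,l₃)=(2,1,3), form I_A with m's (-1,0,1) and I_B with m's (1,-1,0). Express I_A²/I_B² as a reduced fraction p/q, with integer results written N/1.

Same 2,1,3: normalisation and zero-m 3j drop out of the ratio.
A: Δ: 0! 4! 2! / 7! → 1/105; sum: t=0:+1/6 = 1/6; 3j²(2 1 3; -1 0 1) = Δ·Π!·Σ² = 8/105  (sign +1)
B: Δ: 0! 4! 2! / 7! → 1/105; sum: t=0:+1/12 = 1/12; 3j²(2 1 3; 1 -1 0) = Δ·Π!·Σ² = 1/35  (sign -1)
I_A²/I_B² = (8/105)/(1/35) = 8/3

8/3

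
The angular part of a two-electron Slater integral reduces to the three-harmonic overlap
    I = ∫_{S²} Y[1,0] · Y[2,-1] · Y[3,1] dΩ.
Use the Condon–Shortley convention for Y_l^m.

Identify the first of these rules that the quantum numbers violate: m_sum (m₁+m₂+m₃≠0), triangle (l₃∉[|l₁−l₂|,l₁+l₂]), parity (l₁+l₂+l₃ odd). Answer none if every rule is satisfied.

none

azimuthal sum: 0 − 1 + 1 = 0  ✓
1 ≤ 3 ≤ 3 (triangle on l)  ✓
L = 1 + 2 + 3 = 6 (even)  ✓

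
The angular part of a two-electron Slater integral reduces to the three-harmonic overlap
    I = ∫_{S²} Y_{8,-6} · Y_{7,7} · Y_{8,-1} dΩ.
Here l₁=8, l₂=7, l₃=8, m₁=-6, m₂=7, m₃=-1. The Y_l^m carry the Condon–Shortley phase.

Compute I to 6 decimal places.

0.000000

l₁+l₂+l₃=23 is odd: 3j(l;000)=0 ⇒ I=0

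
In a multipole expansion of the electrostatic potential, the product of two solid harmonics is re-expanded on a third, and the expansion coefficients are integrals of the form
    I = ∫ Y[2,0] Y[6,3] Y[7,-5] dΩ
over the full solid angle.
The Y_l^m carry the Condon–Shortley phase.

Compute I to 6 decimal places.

Σmᵢ = -2 ≠ 0, so the φ-integral vanishes; I = 0

0.000000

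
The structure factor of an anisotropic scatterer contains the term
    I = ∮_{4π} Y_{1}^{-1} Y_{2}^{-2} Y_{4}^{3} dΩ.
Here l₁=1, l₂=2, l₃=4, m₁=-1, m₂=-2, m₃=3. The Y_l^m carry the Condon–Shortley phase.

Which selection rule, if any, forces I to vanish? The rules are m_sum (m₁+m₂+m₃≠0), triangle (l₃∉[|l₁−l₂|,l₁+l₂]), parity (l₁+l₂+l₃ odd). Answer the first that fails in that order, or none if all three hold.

triangle

Σmᵢ = 0  ✓
l₃∈[|l₁−l₂|,l₁+l₂]=[1,3], have l₃=4  ✗
Σlᵢ = 7 ⇒ odd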